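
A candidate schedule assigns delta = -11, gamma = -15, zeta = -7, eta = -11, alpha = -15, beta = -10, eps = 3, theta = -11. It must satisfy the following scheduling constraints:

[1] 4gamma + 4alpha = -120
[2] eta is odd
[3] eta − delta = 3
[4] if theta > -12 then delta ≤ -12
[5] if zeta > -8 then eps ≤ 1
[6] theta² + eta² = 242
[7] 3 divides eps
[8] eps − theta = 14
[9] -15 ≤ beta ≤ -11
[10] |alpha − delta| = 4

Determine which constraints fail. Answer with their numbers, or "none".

[1] 4gamma + 4alpha = 4(-15) + 4(-15) = -120 — holds.
[2] eta = -11 is odd — holds.
[3] eta − delta = -11 − (-11) = 0, not 3 — fails.
[4] theta = -11 > -12, so we need delta ≤ -12; but delta = -11 > -12 — fails.
[5] zeta = -7 > -8, so we need eps ≤ 1; but eps = 3 > 1 — fails.
[6] theta² + eta² = (-11)² + (-11)² = 121 + 121 = 242 — holds.
[7] 3 / 3 = 1, so 3 divides 3 — holds.
[8] eps − theta = 3 − (-11) = 14 — holds.
[9] beta = -10 is outside [-15, -11] — fails.
[10] |-15 − (-11)| = 4 — holds.

Violated: 3, 4, 5, 9.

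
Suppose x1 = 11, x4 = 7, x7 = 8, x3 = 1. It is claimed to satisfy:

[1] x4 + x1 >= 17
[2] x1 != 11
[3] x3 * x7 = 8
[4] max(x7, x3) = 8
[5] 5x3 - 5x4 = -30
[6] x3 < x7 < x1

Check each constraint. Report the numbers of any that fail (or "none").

[1] x4 + x1 = 7 + 11 = 18; 18 ≥ 17 — OK.
[2] x1 = 11, but 11 is required to differ — violated.
[3] x3 * x7 = 1 * 8 = 8 — OK.
[4] max(8, 1) = 8 — OK.
[5] 5x3 - 5x4 = 5(1) - 5(7) = -30 — OK.
[6] values 1 < 8 < 11 — OK.

The assignment fails constraint 2.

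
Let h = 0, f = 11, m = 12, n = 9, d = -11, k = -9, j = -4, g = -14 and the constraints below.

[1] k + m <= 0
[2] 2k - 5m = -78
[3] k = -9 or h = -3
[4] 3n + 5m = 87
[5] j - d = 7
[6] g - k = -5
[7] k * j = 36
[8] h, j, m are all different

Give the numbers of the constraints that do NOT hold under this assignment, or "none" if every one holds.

[1] k + m = -9 + 12 = 3; 3 > 0, bound 0 not met — violated.
[2] 2k - 5m = 2(-9) - 5(12) = -78 — satisfied.
[3] k = -9 = -9 (first disjunct) — satisfied.
[4] 3n + 5m = 3(9) + 5(12) = 87 — satisfied.
[5] j - d = -4 - (-11) = 7 — satisfied.
[6] g - k = -14 - (-9) = -5 — satisfied.
[7] k * j = -9 * (-4) = 36 — satisfied.
[8] values 0, -4, 12 are pairwise distinct — satisfied.

The assignment fails constraint 1.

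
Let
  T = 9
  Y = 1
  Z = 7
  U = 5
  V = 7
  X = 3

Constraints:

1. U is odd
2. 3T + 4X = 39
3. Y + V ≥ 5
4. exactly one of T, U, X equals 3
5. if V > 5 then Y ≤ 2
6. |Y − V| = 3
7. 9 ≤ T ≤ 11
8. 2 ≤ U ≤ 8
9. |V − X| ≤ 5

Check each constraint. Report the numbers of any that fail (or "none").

1. U = 5 is odd — satisfied.
2. 3T + 4X = 3(9) + 4(3) = 39 — satisfied.
3. Y + V = 1 + 7 = 8; 8 ≥ 5 — satisfied.
4. T=9, U=5, X=3; 1 of them equals 3 — satisfied.
5. V = 7 > 5, so we need Y ≤ 2; Y = 1 ≤ 2 — satisfied.
6. |1 − 7| = 6, not 3 — violated.
7. T = 9 lies in [9, 11] — satisfied.
8. U = 5 lies in [2, 8] — satisfied.
9. |7 − 3| = 4; 4 ≤ 5 — satisfied.

No — constraint 6 is not satisfied.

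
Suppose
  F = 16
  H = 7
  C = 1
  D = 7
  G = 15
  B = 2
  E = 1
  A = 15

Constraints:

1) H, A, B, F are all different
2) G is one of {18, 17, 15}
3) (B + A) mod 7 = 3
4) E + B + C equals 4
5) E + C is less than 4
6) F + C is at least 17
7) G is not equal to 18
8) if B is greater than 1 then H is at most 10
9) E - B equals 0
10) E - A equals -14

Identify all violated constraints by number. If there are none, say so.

Constraint 9 does not hold.

1) values 7, 15, 2, 16 are pairwise distinct  true
2) G = 15 is in {18, 17, 15}  true
3) B + A = 17; 17 mod 7 = 3  true
4) E + B + C = 1 + 2 + 1 = 4  true
5) E + C = 1 + 1 = 2; 2 < 4  true
6) F + C = 16 + 1 = 17; 17 ≥ 17  true
7) G = 15, and 15 ≠ 18  true
8) B = 2 > 1, so we need H ≤ 10; H = 7 ≤ 10  true
9) E - B = 1 - 2 = -1, not 0  false
10) E - A = 1 - 15 = -14  true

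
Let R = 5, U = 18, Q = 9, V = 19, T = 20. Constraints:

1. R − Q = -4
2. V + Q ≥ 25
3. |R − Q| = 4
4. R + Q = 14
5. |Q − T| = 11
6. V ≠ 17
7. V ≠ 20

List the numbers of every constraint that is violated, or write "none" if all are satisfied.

Yes — all constraints hold.

1. R − Q = 5 − 9 = -4  ✓
2. V + Q = 19 + 9 = 28; 28 ≥ 25  ✓
3. |5 − 9| = 4  ✓
4. R + Q = 5 + 9 = 14  ✓
5. |9 − 20| = 11  ✓
6. V = 19, and 19 ≠ 17  ✓
7. V = 19, and 19 ≠ 20  ✓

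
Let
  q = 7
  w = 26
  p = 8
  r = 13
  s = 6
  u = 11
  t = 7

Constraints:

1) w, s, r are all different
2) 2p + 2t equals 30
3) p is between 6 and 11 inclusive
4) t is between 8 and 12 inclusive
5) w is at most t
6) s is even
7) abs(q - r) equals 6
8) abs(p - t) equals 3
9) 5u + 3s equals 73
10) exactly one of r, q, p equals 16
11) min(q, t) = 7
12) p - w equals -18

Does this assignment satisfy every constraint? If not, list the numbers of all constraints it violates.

The assignment fails constraints 4, 5, 8, and 10.

1) values 26, 6, 13 are pairwise distinct  yes
2) 2p + 2t = 2(8) + 2(7) = 30  yes
3) p = 8 lies in [6, 11]  yes
4) t = 7 is outside [8, 12]  no
5) w = 26, t = 7; 26 > 7 (want ≤)  no
6) s = 6 is even  yes
7) abs(7 - 13) = 6  yes
8) abs(8 - 7) = 1, not 3  no
9) 5u + 3s = 5(11) + 3(6) = 73  yes
10) r=13, q=7, p=8; 0 of them equal 16, not exactly one  no
11) min(7, 7) = 7  yes
12) p - w = 8 - 26 = -18  yes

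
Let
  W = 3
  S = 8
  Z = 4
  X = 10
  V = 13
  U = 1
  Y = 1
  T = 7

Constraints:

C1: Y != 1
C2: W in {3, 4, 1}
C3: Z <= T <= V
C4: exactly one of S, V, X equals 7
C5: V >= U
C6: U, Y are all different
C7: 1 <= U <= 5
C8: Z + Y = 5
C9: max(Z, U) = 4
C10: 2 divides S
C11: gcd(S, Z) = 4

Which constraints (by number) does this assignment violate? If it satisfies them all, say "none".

Constraints 1, 4, and 6 do not hold.

C1: Y = 1, but 1 is required to differ — does not hold.
C2: W = 3 is in {3, 4, 1} — holds.
C3: values 4 <= 7 <= 13 — holds.
C4: S=8, V=13, X=10; 0 of them equal 7, not exactly one — does not hold.
C5: V = 13, U = 1; 13 ≥ 1 — holds.
C6: U = Y = 1, not all different — does not hold.
C7: U = 1 lies in [1, 5] — holds.
C8: Z + Y = 4 + 1 = 5 — holds.
C9: max(4, 1) = 4 — holds.
C10: 8 / 2 = 4, so 2 divides 8 — holds.
C11: gcd(8, 4) = 4 — holds.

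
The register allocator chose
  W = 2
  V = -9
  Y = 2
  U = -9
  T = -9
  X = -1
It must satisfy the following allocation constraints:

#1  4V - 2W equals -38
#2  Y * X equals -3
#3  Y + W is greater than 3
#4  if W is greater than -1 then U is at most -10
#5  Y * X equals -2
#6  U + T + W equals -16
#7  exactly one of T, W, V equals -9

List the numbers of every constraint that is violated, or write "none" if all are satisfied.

#1 4V - 2W = 4(-9) - 2(2) = -40, not -38 — does not hold.
#2 Y * X = 2 * (-1) = -2, not -3 — does not hold.
#3 Y + W = 2 + 2 = 4; 4 > 3 — holds.
#4 W = 2 > -1, so we need U ≤ -10; but U = -9 > -10 — does not hold.
#5 Y * X = 2 * (-1) = -2 — holds.
#6 U + T + W = -9 + (-9) + 2 = -16 — holds.
#7 T=-9, W=2, V=-9; 2 of them equal -9, not exactly one — does not hold.

Constraints 1, 2, 4, and 7 are violated.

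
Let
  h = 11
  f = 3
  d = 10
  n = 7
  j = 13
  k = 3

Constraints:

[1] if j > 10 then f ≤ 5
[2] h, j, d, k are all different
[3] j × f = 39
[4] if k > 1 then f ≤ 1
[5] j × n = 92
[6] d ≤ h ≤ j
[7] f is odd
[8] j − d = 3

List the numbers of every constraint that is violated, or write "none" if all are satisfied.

The assignment fails constraints 4, 5.

[1] j = 13 > 10, so we need f ≤ 5; f = 3 ≤ 5  holds
[2] values 11, 13, 10, 3 are pairwise distinct  holds
[3] j × f = 13 × 3 = 39  holds
[4] k = 3 > 1, so we need f ≤ 1; but f = 3 > 1  fails
[5] j × n = 13 × 7 = 91, not 92  fails
[6] values 10 ≤ 11 ≤ 13  holds
[7] f = 3 is odd  holds
[8] j − d = 13 − 10 = 3  holds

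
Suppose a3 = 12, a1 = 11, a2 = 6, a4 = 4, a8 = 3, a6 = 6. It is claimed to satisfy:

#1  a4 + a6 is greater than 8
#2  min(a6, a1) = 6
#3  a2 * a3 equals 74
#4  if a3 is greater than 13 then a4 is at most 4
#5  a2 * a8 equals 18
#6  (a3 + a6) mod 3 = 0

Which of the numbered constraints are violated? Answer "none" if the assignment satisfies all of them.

#1 a4 + a6 = 4 + 6 = 10; 10 > 8  ✓
#2 min(6, 11) = 6  ✓
#3 a2 * a3 = 6 * 12 = 72, not 74  ✗
#4 a3 = 12, not > 13; antecedent false, conditional vacuously true  ✓
#5 a2 * a8 = 6 * 3 = 18  ✓
#6 a3 + a6 = 18; 18 mod 3 = 0  ✓

Constraint 3 does not hold.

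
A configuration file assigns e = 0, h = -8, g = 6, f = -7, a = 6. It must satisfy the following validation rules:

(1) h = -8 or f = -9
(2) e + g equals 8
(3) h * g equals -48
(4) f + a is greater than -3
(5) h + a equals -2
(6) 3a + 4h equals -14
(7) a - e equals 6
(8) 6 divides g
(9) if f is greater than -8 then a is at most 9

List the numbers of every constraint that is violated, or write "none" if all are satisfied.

(1) h = -8 = -8 (first disjunct) — holds.
(2) e + g = 0 + 6 = 6, not 8 — fails.
(3) h * g = -8 * 6 = -48 — holds.
(4) f + a = -7 + 6 = -1; -1 > -3 — holds.
(5) h + a = -8 + 6 = -2 — holds.
(6) 3a + 4h = 3(6) + 4(-8) = -14 — holds.
(7) a - e = 6 - 0 = 6 — holds.
(8) 6 / 6 = 1, so 6 divides 6 — holds.
(9) f = -7 > -8, so we need a ≤ 9; a = 6 ≤ 9 — holds.

Violated: 2.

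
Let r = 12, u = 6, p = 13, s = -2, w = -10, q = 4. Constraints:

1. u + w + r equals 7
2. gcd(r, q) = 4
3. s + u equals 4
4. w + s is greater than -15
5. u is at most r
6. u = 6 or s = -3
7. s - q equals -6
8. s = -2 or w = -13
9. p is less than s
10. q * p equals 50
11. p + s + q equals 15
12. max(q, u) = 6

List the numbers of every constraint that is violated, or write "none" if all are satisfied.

No — constraints 1, 9, and 10 are not satisfied.

1. u + w + r = 6 + (-10) + 12 = 8, not 7 — does not hold.
2. gcd(12, 4) = 4 — holds.
3. s + u = -2 + 6 = 4 — holds.
4. w + s = -10 + (-2) = -12; -12 > -15 — holds.
5. u = 6, r = 12; 6 ≤ 12 — holds.
6. u = 6 = 6 (first disjunct) — holds.
7. s - q = -2 - 4 = -6 — holds.
8. s = -2 = -2 (first disjunct) — holds.
9. p = 13, s = -2; 13 ≥ -2 (want <) — does not hold.
10. q * p = 4 * 13 = 52, not 50 — does not hold.
11. p + s + q = 13 + (-2) + 4 = 15 — holds.
12. max(4, 6) = 6 — holds.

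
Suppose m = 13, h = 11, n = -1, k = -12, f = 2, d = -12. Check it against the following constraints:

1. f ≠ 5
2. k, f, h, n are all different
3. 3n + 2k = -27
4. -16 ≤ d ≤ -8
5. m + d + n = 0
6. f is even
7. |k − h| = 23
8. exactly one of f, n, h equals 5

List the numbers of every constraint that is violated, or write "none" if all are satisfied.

1. f = 2, and 2 ≠ 5 — OK.
2. values -12, 2, 11, -1 are pairwise distinct — OK.
3. 3n + 2k = 3(-1) + 2(-12) = -27 — OK.
4. d = -12 lies in [-16, -8] — OK.
5. m + d + n = 13 + (-12) + (-1) = 0 — OK.
6. f = 2 is even — OK.
7. |-12 − 11| = 23 — OK.
8. f=2, n=-1, h=11; 0 of them equal 5, not exactly one — violated.

Violated: 8.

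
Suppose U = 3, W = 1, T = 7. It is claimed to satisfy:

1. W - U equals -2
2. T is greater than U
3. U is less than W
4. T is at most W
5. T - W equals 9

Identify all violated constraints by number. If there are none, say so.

1. W - U = 1 - 3 = -2 — holds.
2. T = 7, U = 3; 7 > 3 — holds.
3. U = 3, W = 1; 3 ≥ 1 (want <) — does not hold.
4. T = 7, W = 1; 7 > 1 (want ≤) — does not hold.
5. T - W = 7 - 1 = 6, not 9 — does not hold.

Constraints 3, 4, and 5 are violated.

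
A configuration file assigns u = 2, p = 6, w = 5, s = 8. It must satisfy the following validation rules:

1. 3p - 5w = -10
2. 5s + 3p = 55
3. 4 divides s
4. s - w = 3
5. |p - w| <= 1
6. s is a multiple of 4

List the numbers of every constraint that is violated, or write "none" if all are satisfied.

1. 3p - 5w = 3(6) - 5(5) = -7, not -10  ✗
2. 5s + 3p = 5(8) + 3(6) = 58, not 55  ✗
3. 8 / 4 = 2, so 4 divides 8  ✓
4. s - w = 8 - 5 = 3  ✓
5. |6 - 5| = 1; 1 ≤ 1  ✓
6. 8 / 4 = 2, so 4 divides 8  ✓

Constraints 1, 2 do not hold.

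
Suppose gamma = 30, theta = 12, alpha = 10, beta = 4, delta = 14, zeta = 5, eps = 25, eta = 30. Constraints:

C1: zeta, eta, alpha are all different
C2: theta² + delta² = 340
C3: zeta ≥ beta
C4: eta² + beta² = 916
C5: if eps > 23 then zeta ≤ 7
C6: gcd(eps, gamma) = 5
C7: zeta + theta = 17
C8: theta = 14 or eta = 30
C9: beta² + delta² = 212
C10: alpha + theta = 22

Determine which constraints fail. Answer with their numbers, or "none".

Yes — all constraints hold.

C1: values 5, 30, 10 are pairwise distinct — OK.
C2: theta² + delta² = 12² + 14² = 144 + 196 = 340 — OK.
C3: zeta = 5, beta = 4; 5 ≥ 4 — OK.
C4: eta² + beta² = 30² + 4² = 900 + 16 = 916 — OK.
C5: eps = 25 > 23, so we need zeta ≤ 7; zeta = 5 ≤ 7 — OK.
C6: gcd(25, 30) = 5 — OK.
C7: zeta + theta = 5 + 12 = 17 — OK.
C8: theta = 12 ≠ 14, but eta = 30 = 30 (second disjunct) — OK.
C9: beta² + delta² = 4² + 14² = 16 + 196 = 212 — OK.
C10: alpha + theta = 10 + 12 = 22 — OK.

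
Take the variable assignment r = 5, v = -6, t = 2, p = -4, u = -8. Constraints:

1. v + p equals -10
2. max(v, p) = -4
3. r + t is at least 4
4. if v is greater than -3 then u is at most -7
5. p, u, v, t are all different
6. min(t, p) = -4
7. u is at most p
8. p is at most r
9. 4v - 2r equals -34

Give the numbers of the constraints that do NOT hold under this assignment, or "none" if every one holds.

Yes — all constraints hold.

1. v + p = -6 + (-4) = -10 — OK.
2. max(-6, -4) = -4 — OK.
3. r + t = 5 + 2 = 7; 7 ≥ 4 — OK.
4. v = -6, not > -3; antecedent false, conditional vacuously true — OK.
5. values -4, -8, -6, 2 are pairwise distinct — OK.
6. min(2, -4) = -4 — OK.
7. u = -8, p = -4; -8 ≤ -4 — OK.
8. p = -4, r = 5; -4 ≤ 5 — OK.
9. 4v - 2r = 4(-6) - 2(5) = -34 — OK.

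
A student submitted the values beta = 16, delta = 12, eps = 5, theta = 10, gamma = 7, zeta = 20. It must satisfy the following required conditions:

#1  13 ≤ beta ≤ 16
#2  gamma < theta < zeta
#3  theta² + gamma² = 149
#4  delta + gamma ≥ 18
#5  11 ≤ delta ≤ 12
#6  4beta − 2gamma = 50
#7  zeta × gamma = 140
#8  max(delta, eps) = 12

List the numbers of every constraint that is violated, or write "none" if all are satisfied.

#1 beta = 16 lies in [13, 16]  true
#2 values 7 < 10 < 20  true
#3 theta² + gamma² = 10² + 7² = 100 + 49 = 149  true
#4 delta + gamma = 12 + 7 = 19; 19 ≥ 18  true
#5 delta = 12 lies in [11, 12]  true
#6 4beta − 2gamma = 4(16) − 2(7) = 50  true
#7 zeta × gamma = 20 × 7 = 140  true
#8 max(12, 5) = 12  true

None — every constraint holds.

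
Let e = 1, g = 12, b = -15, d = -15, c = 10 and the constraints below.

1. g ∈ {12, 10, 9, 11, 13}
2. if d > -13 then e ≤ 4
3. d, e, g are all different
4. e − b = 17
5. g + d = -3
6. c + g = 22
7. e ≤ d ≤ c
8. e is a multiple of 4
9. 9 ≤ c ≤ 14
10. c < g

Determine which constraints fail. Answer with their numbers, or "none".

1. g = 12 is in {12, 10, 9, 11, 13} — holds.
2. d = -15, not > -13; antecedent false, conditional vacuously true — holds.
3. values -15, 1, 12 are pairwise distinct — holds.
4. e − b = 1 − (-15) = 16, not 17 — does not hold.
5. g + d = 12 + (-15) = -3 — holds.
6. c + g = 10 + 12 = 22 — holds.
7. values 1, -15, 10; e = 1 is not ≤ d = -15 — does not hold.
8. 1 = 4×0 + 1, so 4 does not divide 1 — does not hold.
9. c = 10 lies in [9, 14] — holds.
10. c = 10, g = 12; 10 < 12 — holds.

The assignment fails constraints 4, 7, 8.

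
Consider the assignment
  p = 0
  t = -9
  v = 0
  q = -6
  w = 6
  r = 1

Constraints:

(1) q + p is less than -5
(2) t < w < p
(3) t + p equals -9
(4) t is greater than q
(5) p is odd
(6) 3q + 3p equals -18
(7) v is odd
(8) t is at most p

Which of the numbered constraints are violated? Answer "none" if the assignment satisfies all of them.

(1) q + p = -6 + 0 = -6; -6 < -5  yes
(2) values -9, 6, 0; w = 6 is not < p = 0  no
(3) t + p = -9 + 0 = -9  yes
(4) t = -9, q = -6; -9 ≤ -6 (want >)  no
(5) p = 0 is even  no
(6) 3q + 3p = 3(-6) + 3(0) = -18  yes
(7) v = 0 is even  no
(8) t = -9, p = 0; -9 ≤ 0  yes

The assignment fails constraints 2, 4, 5, 7.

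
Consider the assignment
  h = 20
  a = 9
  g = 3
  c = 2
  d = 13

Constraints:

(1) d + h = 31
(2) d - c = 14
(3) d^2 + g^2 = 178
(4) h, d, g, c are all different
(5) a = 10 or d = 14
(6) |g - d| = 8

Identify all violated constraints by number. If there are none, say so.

Constraints 1, 2, 5, 6 do not hold.

(1) d + h = 13 + 20 = 33, not 31 — violated.
(2) d - c = 13 - 2 = 11, not 14 — violated.
(3) d^2 + g^2 = 13^2 + 3^2 = 169 + 9 = 178 — satisfied.
(4) values 20, 13, 3, 2 are pairwise distinct — satisfied.
(5) a = 9 ≠ 10 and d = 13 ≠ 14; both disjuncts false — violated.
(6) |3 - 13| = 10, not 8 — violated.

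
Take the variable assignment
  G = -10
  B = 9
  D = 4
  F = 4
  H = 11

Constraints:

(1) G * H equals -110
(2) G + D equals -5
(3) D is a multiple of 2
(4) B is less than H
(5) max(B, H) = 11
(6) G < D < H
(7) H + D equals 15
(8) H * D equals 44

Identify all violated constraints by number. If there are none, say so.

(1) G * H = -10 * 11 = -110  true
(2) G + D = -10 + 4 = -6, not -5  false
(3) 4 / 2 = 2, so 2 divides 4  true
(4) B = 9, H = 11; 9 < 11  true
(5) max(9, 11) = 11  true
(6) values -10 < 4 < 11  true
(7) H + D = 11 + 4 = 15  true
(8) H * D = 11 * 4 = 44  true

Constraint 2 is violated.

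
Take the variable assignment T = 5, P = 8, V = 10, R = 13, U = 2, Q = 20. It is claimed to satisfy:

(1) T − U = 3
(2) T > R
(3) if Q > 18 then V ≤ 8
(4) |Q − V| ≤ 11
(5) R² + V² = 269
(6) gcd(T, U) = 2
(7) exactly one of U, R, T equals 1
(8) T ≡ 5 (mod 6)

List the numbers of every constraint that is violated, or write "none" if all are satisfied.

(1) T − U = 5 − 2 = 3 — holds.
(2) T = 5, R = 13; 5 ≤ 13 (want >) — fails.
(3) Q = 20 > 18, so we need V ≤ 8; but V = 10 > 8 — fails.
(4) |20 − 10| = 10; 10 ≤ 11 — holds.
(5) R² + V² = 13² + 10² = 169 + 100 = 269 — holds.
(6) gcd(5, 2) = 1, not 2 — fails.
(7) U=2, R=13, T=5; 0 of them equal 1, not exactly one — fails.
(8) 5 mod 6 = 5 — holds.

No — constraints 2, 3, 6, and 7 are not satisfied.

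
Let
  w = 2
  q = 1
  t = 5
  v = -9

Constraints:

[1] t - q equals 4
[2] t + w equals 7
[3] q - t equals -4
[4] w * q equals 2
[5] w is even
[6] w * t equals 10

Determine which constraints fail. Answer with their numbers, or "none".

[1] t - q = 5 - 1 = 4 — satisfied.
[2] t + w = 5 + 2 = 7 — satisfied.
[3] q - t = 1 - 5 = -4 — satisfied.
[4] w * q = 2 * 1 = 2 — satisfied.
[5] w = 2 is even — satisfied.
[6] w * t = 2 * 5 = 10 — satisfied.

None — every constraint holds.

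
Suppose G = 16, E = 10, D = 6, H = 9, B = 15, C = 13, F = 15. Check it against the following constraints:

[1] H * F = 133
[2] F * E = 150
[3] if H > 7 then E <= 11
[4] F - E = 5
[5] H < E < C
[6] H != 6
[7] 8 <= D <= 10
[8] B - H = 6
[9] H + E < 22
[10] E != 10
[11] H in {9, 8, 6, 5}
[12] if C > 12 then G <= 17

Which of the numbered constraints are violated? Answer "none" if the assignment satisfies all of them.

[1] H * F = 9 * 15 = 135, not 133 — fails.
[2] F * E = 15 * 10 = 150 — holds.
[3] H = 9 > 7, so we need E ≤ 11; E = 10 ≤ 11 — holds.
[4] F - E = 15 - 10 = 5 — holds.
[5] values 9 < 10 < 13 — holds.
[6] H = 9, and 9 ≠ 6 — holds.
[7] D = 6 is outside [8, 10] — fails.
[8] B - H = 15 - 9 = 6 — holds.
[9] H + E = 9 + 10 = 19; 19 < 22 — holds.
[10] E = 10, but 10 is required to differ — fails.
[11] H = 9 is in {9, 8, 6, 5} — holds.
[12] C = 13 > 12, so we need G ≤ 17; G = 16 ≤ 17 — holds.

Constraints 1, 7, and 10 do not hold.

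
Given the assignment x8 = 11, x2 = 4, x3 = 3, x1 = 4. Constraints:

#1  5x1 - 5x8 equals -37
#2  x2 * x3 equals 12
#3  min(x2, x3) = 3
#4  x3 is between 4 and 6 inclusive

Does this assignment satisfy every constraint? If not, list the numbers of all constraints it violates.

Violated: 1, 4.

#1 5x1 - 5x8 = 5(4) - 5(11) = -35, not -37 — does not hold.
#2 x2 * x3 = 4 * 3 = 12 — holds.
#3 min(4, 3) = 3 — holds.
#4 x3 = 3 is outside [4, 6] — does not hold.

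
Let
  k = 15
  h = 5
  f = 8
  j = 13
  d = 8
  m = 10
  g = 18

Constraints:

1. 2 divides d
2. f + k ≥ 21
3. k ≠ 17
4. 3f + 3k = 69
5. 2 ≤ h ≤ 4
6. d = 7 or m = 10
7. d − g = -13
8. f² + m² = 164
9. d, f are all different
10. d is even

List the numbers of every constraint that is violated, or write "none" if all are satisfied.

1. 8 / 2 = 4, so 2 divides 8 — holds.
2. f + k = 8 + 15 = 23; 23 ≥ 21 — holds.
3. k = 15, and 15 ≠ 17 — holds.
4. 3f + 3k = 3(8) + 3(15) = 69 — holds.
5. h = 5 is outside [2, 4] — does not hold.
6. d = 8 ≠ 7, but m = 10 = 10 (second disjunct) — holds.
7. d − g = 8 − 18 = -10, not -13 — does not hold.
8. f² + m² = 8² + 10² = 64 + 100 = 164 — holds.
9. d = f = 8, not all different — does not hold.
10. d = 8 is even — holds.

Constraints 5, 7, 9 are violated.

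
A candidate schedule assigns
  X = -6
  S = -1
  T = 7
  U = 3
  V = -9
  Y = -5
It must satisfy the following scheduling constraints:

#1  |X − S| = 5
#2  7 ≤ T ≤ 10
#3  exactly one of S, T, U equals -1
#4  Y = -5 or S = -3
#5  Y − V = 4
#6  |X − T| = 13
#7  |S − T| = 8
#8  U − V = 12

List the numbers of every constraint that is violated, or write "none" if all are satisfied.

#1 |-6 − (-1)| = 5  yes
#2 T = 7 lies in [7, 10]  yes
#3 S=-1, T=7, U=3; 1 of them equals -1  yes
#4 Y = -5 = -5 (first disjunct)  yes
#5 Y − V = -5 − (-9) = 4  yes
#6 |-6 − 7| = 13  yes
#7 |-1 − 7| = 8  yes
#8 U − V = 3 − (-9) = 12  yes

No violations.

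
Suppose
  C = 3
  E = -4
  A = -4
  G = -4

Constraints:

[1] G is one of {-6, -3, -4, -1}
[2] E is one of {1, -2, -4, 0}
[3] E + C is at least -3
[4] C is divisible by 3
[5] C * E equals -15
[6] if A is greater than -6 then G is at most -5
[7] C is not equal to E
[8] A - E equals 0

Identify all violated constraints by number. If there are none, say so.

The assignment fails constraints 5, 6.

[1] G = -4 is in {-6, -3, -4, -1} — holds.
[2] E = -4 is in {1, -2, -4, 0} — holds.
[3] E + C = -4 + 3 = -1; -1 ≥ -3 — holds.
[4] 3 / 3 = 1, so 3 divides 3 — holds.
[5] C * E = 3 * (-4) = -12, not -15 — does not hold.
[6] A = -4 > -6, so we need G ≤ -5; but G = -4 > -5 — does not hold.
[7] C = 3, E = -4; distinct — holds.
[8] A - E = -4 - (-4) = 0 — holds.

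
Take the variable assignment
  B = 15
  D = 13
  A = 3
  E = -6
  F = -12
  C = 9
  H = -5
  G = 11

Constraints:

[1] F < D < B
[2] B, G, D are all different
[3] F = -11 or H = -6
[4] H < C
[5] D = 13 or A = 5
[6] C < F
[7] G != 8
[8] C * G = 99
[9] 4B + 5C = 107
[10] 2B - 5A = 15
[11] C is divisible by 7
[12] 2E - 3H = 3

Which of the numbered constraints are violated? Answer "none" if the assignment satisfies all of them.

[1] values -12 < 13 < 15 — holds.
[2] values 15, 11, 13 are pairwise distinct — holds.
[3] F = -12 ≠ -11 and H = -5 ≠ -6; both disjuncts false — does not hold.
[4] H = -5, C = 9; -5 < 9 — holds.
[5] D = 13 = 13 (first disjunct) — holds.
[6] C = 9, F = -12; 9 ≥ -12 (want <) — does not hold.
[7] G = 11, and 11 ≠ 8 — holds.
[8] C * G = 9 * 11 = 99 — holds.
[9] 4B + 5C = 4(15) + 5(9) = 105, not 107 — does not hold.
[10] 2B - 5A = 2(15) - 5(3) = 15 — holds.
[11] 9 = 7*1 + 2, so 7 does not divide 9 — does not hold.
[12] 2E - 3H = 2(-6) - 3(-5) = 3 — holds.

The assignment fails constraints 3, 6, 9, and 11.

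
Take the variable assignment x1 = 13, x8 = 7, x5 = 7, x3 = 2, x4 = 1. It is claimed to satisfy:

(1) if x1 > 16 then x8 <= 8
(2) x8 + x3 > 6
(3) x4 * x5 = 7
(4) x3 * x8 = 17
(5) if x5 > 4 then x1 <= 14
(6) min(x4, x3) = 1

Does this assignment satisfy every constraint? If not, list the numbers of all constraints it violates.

Constraint 4 does not hold.

(1) x1 = 13, not > 16; antecedent false, conditional vacuously true — holds.
(2) x8 + x3 = 7 + 2 = 9; 9 > 6 — holds.
(3) x4 * x5 = 1 * 7 = 7 — holds.
(4) x3 * x8 = 2 * 7 = 14, not 17 — fails.
(5) x5 = 7 > 4, so we need x1 ≤ 14; x1 = 13 ≤ 14 — holds.
(6) min(1, 2) = 1 — holds.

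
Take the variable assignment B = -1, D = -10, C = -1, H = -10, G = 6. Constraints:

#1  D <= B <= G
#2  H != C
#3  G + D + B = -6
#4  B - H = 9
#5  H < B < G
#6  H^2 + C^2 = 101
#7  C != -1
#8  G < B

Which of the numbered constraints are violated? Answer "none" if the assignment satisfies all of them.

#1 values -10 <= -1 <= 6  ✓
#2 H = -10, C = -1; distinct  ✓
#3 G + D + B = 6 + (-10) + (-1) = -5, not -6  ✗
#4 B - H = -1 - (-10) = 9  ✓
#5 values -10 < -1 < 6  ✓
#6 H^2 + C^2 = (-10)^2 + (-1)^2 = 100 + 1 = 101  ✓
#7 C = -1, but -1 is required to differ  ✗
#8 G = 6, B = -1; 6 ≥ -1 (want <)  ✗

Constraints 3, 7, 8 do not hold.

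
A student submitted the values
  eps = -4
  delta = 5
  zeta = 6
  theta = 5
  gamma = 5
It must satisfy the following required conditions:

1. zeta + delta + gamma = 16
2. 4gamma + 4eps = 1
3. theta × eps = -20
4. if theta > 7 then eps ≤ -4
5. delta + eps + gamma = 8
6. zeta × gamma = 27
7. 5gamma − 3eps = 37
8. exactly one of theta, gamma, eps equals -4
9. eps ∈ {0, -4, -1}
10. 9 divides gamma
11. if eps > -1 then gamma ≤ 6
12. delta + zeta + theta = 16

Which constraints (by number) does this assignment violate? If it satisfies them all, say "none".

Violated: 2, 5, 6, and 10.

1. zeta + delta + gamma = 6 + 5 + 5 = 16  ✓
2. 4gamma + 4eps = 4(5) + 4(-4) = 4, not 1  ✗
3. theta × eps = 5 × (-4) = -20  ✓
4. theta = 5, not > 7; antecedent false, conditional vacuously true  ✓
5. delta + eps + gamma = 5 + (-4) + 5 = 6, not 8  ✗
6. zeta × gamma = 6 × 5 = 30, not 27  ✗
7. 5gamma − 3eps = 5(5) − 3(-4) = 37  ✓
8. theta=5, gamma=5, eps=-4; 1 of them equals -4  ✓
9. eps = -4 is in {0, -4, -1}  ✓
10. 5 = 9×0 + 5, so 9 does not divide 5  ✗
11. eps = -4, not > -1; antecedent false, conditional vacuously true  ✓
12. delta + zeta + theta = 5 + 6 + 5 = 16  ✓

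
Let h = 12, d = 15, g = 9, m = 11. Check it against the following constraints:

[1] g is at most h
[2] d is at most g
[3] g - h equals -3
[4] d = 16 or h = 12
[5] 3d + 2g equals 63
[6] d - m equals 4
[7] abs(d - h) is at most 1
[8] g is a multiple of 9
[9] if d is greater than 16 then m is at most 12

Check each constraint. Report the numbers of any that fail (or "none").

No — constraints 2 and 7 are not satisfied.

[1] g = 9, h = 12; 9 ≤ 12  OK
[2] d = 15, g = 9; 15 > 9 (want ≤)  FAIL
[3] g - h = 9 - 12 = -3  OK
[4] d = 15 ≠ 16, but h = 12 = 12 (second disjunct)  OK
[5] 3d + 2g = 3(15) + 2(9) = 63  OK
[6] d - m = 15 - 11 = 4  OK
[7] abs(15 - 12) = 3; 3 > 1, exceeds bound 1  FAIL
[8] 9 / 9 = 1, so 9 divides 9  OK
[9] d = 15, not > 16; antecedent false, conditional vacuously true  OK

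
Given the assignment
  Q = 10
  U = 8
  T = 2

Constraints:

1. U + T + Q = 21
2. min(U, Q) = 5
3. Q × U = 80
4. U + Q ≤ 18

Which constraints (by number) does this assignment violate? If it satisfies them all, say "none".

1. U + T + Q = 8 + 2 + 10 = 20, not 21  fails
2. min(8, 10) = 8, not 5  fails
3. Q × U = 10 × 8 = 80  holds
4. U + Q = 8 + 10 = 18; 18 ≤ 18  holds

The assignment fails constraints 1 and 2.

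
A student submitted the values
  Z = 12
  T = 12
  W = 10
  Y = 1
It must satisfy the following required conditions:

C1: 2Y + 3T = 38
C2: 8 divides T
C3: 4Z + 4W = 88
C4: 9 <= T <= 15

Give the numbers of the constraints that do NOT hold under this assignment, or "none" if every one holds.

The assignment fails constraint 2.

C1: 2Y + 3T = 2(1) + 3(12) = 38 — holds.
C2: 12 = 8*1 + 4, so 8 does not divide 12 — fails.
C3: 4Z + 4W = 4(12) + 4(10) = 88 — holds.
C4: T = 12 lies in [9, 15] — holds.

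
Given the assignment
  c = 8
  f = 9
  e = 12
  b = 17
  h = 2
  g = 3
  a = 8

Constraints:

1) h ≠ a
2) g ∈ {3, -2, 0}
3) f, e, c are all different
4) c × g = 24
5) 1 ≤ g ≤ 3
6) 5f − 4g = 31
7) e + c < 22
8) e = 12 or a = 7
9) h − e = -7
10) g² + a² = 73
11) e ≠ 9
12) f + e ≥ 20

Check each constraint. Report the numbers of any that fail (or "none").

1) h = 2, a = 8; distinct  ✔
2) g = 3 is in {3, -2, 0}  ✔
3) values 9, 12, 8 are pairwise distinct  ✔
4) c × g = 8 × 3 = 24  ✔
5) g = 3 lies in [1, 3]  ✔
6) 5f − 4g = 5(9) − 4(3) = 33, not 31  ✘
7) e + c = 12 + 8 = 20; 20 < 22  ✔
8) e = 12 = 12 (first disjunct)  ✔
9) h − e = 2 − 12 = -10, not -7  ✘
10) g² + a² = 3² + 8² = 9 + 64 = 73  ✔
11) e = 12, and 12 ≠ 9  ✔
12) f + e = 9 + 12 = 21; 21 ≥ 20  ✔

Constraints 6, 9 do not hold.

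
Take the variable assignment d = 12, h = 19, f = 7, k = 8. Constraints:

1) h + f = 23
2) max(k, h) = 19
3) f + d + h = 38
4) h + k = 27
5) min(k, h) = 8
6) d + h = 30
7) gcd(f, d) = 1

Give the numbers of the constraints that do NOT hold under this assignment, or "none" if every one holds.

The assignment fails constraints 1 and 6.

1) h + f = 19 + 7 = 26, not 23  FAIL
2) max(8, 19) = 19  OK
3) f + d + h = 7 + 12 + 19 = 38  OK
4) h + k = 19 + 8 = 27  OK
5) min(8, 19) = 8  OK
6) d + h = 12 + 19 = 31, not 30  FAIL
7) gcd(7, 12) = 1  OK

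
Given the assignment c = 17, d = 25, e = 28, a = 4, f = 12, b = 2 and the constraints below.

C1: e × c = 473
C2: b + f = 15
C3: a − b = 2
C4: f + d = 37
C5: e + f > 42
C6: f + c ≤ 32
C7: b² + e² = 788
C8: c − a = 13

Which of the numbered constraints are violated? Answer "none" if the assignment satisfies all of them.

C1: e × c = 28 × 17 = 476, not 473 — does not hold.
C2: b + f = 2 + 12 = 14, not 15 — does not hold.
C3: a − b = 4 − 2 = 2 — holds.
C4: f + d = 12 + 25 = 37 — holds.
C5: e + f = 28 + 12 = 40; 40 ≤ 42, bound 42 not met — does not hold.
C6: f + c = 12 + 17 = 29; 29 ≤ 32 — holds.
C7: b² + e² = 2² + 28² = 4 + 784 = 788 — holds.
C8: c − a = 17 − 4 = 13 — holds.

Constraints 1, 2, and 5 are violated.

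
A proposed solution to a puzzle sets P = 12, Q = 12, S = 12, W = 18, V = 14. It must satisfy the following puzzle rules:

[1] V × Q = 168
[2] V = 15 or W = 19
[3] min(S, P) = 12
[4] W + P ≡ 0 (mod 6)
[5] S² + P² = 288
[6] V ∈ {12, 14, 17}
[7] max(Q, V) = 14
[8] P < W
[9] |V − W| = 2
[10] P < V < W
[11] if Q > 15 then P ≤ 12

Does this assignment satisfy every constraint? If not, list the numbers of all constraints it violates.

[1] V × Q = 14 × 12 = 168 — holds.
[2] V = 14 ≠ 15 and W = 18 ≠ 19; both disjuncts false — fails.
[3] min(12, 12) = 12 — holds.
[4] W + P = 30; 30 mod 6 = 0 — holds.
[5] S² + P² = 12² + 12² = 144 + 144 = 288 — holds.
[6] V = 14 is in {12, 14, 17} — holds.
[7] max(12, 14) = 14 — holds.
[8] P = 12, W = 18; 12 < 18 — holds.
[9] |14 − 18| = 4, not 2 — fails.
[10] values 12 < 14 < 18 — holds.
[11] Q = 12, not > 15; antecedent false, conditional vacuously true — holds.

Constraints 2, 9 do not hold.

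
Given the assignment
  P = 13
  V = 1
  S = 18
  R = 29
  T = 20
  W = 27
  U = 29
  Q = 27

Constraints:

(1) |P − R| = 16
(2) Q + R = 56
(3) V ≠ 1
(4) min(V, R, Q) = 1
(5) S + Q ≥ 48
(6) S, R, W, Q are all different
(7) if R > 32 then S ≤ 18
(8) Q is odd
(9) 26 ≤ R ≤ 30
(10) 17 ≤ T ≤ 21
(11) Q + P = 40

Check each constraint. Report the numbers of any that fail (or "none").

(1) |13 − 29| = 16 — holds.
(2) Q + R = 27 + 29 = 56 — holds.
(3) V = 1, but 1 is required to differ — fails.
(4) min(1, 29, 27) = 1 — holds.
(5) S + Q = 18 + 27 = 45; 45 < 48, bound 48 not met — fails.
(6) W = Q = 27, not all different — fails.
(7) R = 29, not > 32; antecedent false, conditional vacuously true — holds.
(8) Q = 27 is odd — holds.
(9) R = 29 lies in [26, 30] — holds.
(10) T = 20 lies in [17, 21] — holds.
(11) Q + P = 27 + 13 = 40 — holds.

Violated: 3, 5, and 6.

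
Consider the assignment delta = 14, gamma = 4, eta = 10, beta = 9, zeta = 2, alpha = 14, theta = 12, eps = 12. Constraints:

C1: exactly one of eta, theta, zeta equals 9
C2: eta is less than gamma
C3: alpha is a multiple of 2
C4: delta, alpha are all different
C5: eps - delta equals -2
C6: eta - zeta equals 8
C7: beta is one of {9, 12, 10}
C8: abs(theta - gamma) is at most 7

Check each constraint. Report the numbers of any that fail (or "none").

Violated: 1, 2, 4, and 8.

C1: eta=10, theta=12, zeta=2; 0 of them equal 9, not exactly one  ✘
C2: eta = 10, gamma = 4; 10 ≥ 4 (want <)  ✘
C3: 14 / 2 = 7, so 2 divides 14  ✔
C4: delta = alpha = 14, not all different  ✘
C5: eps - delta = 12 - 14 = -2  ✔
C6: eta - zeta = 10 - 2 = 8  ✔
C7: beta = 9 is in {9, 12, 10}  ✔
C8: abs(12 - 4) = 8; 8 > 7, exceeds bound 7  ✘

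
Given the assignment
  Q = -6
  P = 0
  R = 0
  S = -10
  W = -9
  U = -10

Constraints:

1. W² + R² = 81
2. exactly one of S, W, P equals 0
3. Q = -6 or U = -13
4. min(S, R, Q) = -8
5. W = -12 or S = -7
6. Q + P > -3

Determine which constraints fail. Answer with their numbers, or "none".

1. W² + R² = (-9)² + 0² = 81 + 0 = 81 — OK.
2. S=-10, W=-9, P=0; 1 of them equals 0 — OK.
3. Q = -6 = -6 (first disjunct) — OK.
4. min(-10, 0, -6) = -10, not -8 — violated.
5. W = -9 ≠ -12 and S = -10 ≠ -7; both disjuncts false — violated.
6. Q + P = -6 + 0 = -6; -6 ≤ -3, bound -3 not met — violated.

Violated: 4, 5, and 6.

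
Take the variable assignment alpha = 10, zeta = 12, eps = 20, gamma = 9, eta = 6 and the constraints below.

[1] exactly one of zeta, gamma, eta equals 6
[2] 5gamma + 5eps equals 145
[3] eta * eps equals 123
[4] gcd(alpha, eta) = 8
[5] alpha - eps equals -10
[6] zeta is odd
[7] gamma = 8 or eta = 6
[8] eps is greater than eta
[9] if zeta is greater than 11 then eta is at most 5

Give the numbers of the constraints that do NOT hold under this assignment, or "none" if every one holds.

Constraints 3, 4, 6, 9 do not hold.

[1] zeta=12, gamma=9, eta=6; 1 of them equals 6 — holds.
[2] 5gamma + 5eps = 5(9) + 5(20) = 145 — holds.
[3] eta * eps = 6 * 20 = 120, not 123 — does not hold.
[4] gcd(10, 6) = 2, not 8 — does not hold.
[5] alpha - eps = 10 - 20 = -10 — holds.
[6] zeta = 12 is even — does not hold.
[7] gamma = 9 ≠ 8, but eta = 6 = 6 (second disjunct) — holds.
[8] eps = 20, eta = 6; 20 > 6 — holds.
[9] zeta = 12 > 11, so we need eta ≤ 5; but eta = 6 > 5 — does not hold.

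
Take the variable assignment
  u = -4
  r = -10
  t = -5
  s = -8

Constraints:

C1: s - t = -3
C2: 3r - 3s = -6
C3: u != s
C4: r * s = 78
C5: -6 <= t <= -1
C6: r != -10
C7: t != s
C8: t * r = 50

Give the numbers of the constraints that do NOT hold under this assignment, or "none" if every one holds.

C1: s - t = -8 - (-5) = -3  true
C2: 3r - 3s = 3(-10) - 3(-8) = -6  true
C3: u = -4, s = -8; distinct  true
C4: r * s = -10 * (-8) = 80, not 78  false
C5: t = -5 lies in [-6, -1]  true
C6: r = -10, but -10 is required to differ  false
C7: t = -5, s = -8; distinct  true
C8: t * r = -5 * (-10) = 50  true

Constraints 4 and 6 are violated.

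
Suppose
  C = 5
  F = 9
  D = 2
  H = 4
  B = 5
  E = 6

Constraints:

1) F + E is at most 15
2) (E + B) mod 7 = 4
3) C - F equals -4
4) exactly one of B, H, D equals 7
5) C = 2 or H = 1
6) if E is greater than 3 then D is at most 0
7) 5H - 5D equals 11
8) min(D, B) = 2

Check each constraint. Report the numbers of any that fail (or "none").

The assignment fails constraints 4, 5, 6, 7.

1) F + E = 9 + 6 = 15; 15 ≤ 15 — satisfied.
2) E + B = 11; 11 mod 7 = 4 — satisfied.
3) C - F = 5 - 9 = -4 — satisfied.
4) B=5, H=4, D=2; 0 of them equal 7, not exactly one — violated.
5) C = 5 ≠ 2 and H = 4 ≠ 1; both disjuncts false — violated.
6) E = 6 > 3, so we need D ≤ 0; but D = 2 > 0 — violated.
7) 5H - 5D = 5(4) - 5(2) = 10, not 11 — violated.
8) min(2, 5) = 2 — satisfied.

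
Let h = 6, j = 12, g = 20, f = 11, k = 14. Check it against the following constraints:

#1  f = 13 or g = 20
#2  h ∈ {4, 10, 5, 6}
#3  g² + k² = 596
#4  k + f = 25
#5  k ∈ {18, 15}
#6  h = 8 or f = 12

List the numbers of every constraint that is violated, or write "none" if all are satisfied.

Violated: 5, 6.

#1 f = 11 ≠ 13, but g = 20 = 20 (second disjunct) — satisfied.
#2 h = 6 is in {4, 10, 5, 6} — satisfied.
#3 g² + k² = 20² + 14² = 400 + 196 = 596 — satisfied.
#4 k + f = 14 + 11 = 25 — satisfied.
#5 k = 14 is not in {18, 15} — violated.
#6 h = 6 ≠ 8 and f = 11 ≠ 12; both disjuncts false — violated.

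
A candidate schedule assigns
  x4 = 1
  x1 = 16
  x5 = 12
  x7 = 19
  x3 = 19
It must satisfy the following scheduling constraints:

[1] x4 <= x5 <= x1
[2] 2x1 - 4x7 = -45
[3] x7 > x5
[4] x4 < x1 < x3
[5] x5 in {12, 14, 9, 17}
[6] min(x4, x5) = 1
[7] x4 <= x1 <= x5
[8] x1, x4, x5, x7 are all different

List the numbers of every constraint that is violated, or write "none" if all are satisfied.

Violated: 2 and 7.

[1] values 1 <= 12 <= 16  holds
[2] 2x1 - 4x7 = 2(16) - 4(19) = -44, not -45  fails
[3] x7 = 19, x5 = 12; 19 > 12  holds
[4] values 1 < 16 < 19  holds
[5] x5 = 12 is in {12, 14, 9, 17}  holds
[6] min(1, 12) = 1  holds
[7] values 1, 16, 12; x1 = 16 is not <= x5 = 12  fails
[8] values 16, 1, 12, 19 are pairwise distinct  holds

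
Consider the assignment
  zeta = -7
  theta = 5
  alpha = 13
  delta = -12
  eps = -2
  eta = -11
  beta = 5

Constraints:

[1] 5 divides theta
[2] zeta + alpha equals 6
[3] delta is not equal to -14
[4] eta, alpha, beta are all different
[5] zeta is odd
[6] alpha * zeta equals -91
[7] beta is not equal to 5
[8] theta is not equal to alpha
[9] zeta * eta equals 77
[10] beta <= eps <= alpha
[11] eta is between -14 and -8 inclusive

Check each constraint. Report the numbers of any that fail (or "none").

[1] 5 / 5 = 1, so 5 divides 5 — holds.
[2] zeta + alpha = -7 + 13 = 6 — holds.
[3] delta = -12, and -12 ≠ -14 — holds.
[4] values -11, 13, 5 are pairwise distinct — holds.
[5] zeta = -7 is odd — holds.
[6] alpha * zeta = 13 * (-7) = -91 — holds.
[7] beta = 5, but 5 is required to differ — fails.
[8] theta = 5, alpha = 13; distinct — holds.
[9] zeta * eta = -7 * (-11) = 77 — holds.
[10] values 5, -2, 13; beta = 5 is not <= eps = -2 — fails.
[11] eta = -11 lies in [-14, -8] — holds.

Constraints 7, 10 are violated.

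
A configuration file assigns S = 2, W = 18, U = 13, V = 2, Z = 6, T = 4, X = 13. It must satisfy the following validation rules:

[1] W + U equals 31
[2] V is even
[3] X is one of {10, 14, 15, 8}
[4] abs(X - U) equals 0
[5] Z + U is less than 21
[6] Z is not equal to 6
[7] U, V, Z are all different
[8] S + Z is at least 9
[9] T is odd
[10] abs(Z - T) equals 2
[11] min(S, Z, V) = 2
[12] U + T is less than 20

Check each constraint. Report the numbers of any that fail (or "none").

Violated: 3, 6, 8, and 9.

[1] W + U = 18 + 13 = 31 — holds.
[2] V = 2 is even — holds.
[3] X = 13 is not in {10, 14, 15, 8} — does not hold.
[4] abs(13 - 13) = 0 — holds.
[5] Z + U = 6 + 13 = 19; 19 < 21 — holds.
[6] Z = 6, but 6 is required to differ — does not hold.
[7] values 13, 2, 6 are pairwise distinct — holds.
[8] S + Z = 2 + 6 = 8; 8 < 9, bound 9 not met — does not hold.
[9] T = 4 is even — does not hold.
[10] abs(6 - 4) = 2 — holds.
[11] min(2, 6, 2) = 2 — holds.
[12] U + T = 13 + 4 = 17; 17 < 20 — holds.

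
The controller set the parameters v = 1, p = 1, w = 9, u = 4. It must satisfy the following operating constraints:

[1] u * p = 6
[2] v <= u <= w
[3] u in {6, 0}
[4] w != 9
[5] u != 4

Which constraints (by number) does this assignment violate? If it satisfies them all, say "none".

No — constraints 1, 3, 4, and 5 are not satisfied.

[1] u * p = 4 * 1 = 4, not 6  ✘
[2] values 1 <= 4 <= 9  ✔
[3] u = 4 is not in {6, 0}  ✘
[4] w = 9, but 9 is required to differ  ✘
[5] u = 4, but 4 is required to differ  ✘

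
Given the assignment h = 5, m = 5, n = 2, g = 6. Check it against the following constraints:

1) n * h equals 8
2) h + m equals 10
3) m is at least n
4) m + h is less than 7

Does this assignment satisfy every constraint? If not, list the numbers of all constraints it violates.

1) n * h = 2 * 5 = 10, not 8 — violated.
2) h + m = 5 + 5 = 10 — OK.
3) m = 5, n = 2; 5 ≥ 2 — OK.
4) m + h = 5 + 5 = 10; 10 ≥ 7, bound 7 not met — violated.

No — constraints 1 and 4 are not satisfied.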